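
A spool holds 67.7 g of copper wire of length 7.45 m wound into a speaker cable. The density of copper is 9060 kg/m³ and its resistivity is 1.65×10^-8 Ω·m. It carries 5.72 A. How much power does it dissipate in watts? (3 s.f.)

4.01 W

A = m/(density·L) = 0.0677/(9060×7.45) = 1.0030e-06 m²
R = ρL/A = (1.65×10^-8)(7.45)/(1.0030e-06) = 0.1226 Ω
P = I²R = (5.72)² × 0.1226 = 4.01 W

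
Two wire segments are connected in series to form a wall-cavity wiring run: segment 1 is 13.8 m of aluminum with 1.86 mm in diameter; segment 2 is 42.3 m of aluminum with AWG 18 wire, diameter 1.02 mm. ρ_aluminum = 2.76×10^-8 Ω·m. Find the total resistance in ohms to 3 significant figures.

Segment 1: A = π(d/2)² = π(9.3000e-04 m)² = 2.717e-06 m²
R₁ = ρL/A = (2.76×10^-8)(13.8)/(2.717e-06) = 0.1402 Ω
Segment 2: A = π(1.02/2 mm)² = π(5.1000e-04 m)² = 8.171e-07 m²
R₂ = (2.76×10^-8)(42.3)/(8.171e-07) = 1.429 Ω
R = R₁ + R₂ = 1.57 Ω

1.57 Ω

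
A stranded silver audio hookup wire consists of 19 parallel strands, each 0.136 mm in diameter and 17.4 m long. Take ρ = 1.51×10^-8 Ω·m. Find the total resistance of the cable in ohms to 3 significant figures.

0.952 Ω

A_strand = π(6.8000e-05 m)² = 1.453e-08 m²
R_strand = ρL/A = (1.51×10^-8)(17.4)/(1.453e-08) = 18.09 Ω
R_total = R_strand/N = 18.09/19 = 0.952 Ω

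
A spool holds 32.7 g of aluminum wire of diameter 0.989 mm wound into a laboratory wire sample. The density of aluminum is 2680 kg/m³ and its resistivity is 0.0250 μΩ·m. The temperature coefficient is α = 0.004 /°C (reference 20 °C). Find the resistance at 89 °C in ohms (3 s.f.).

0.660 Ω

ρ = 0.0250 μΩ·m = 2.50×10^-8 Ω·m
A = π(d/2)² = π(4.9450e-04 m)² = 7.6821e-07 m²
L = m/(density·A) = 0.0327/(2680×7.6821e-07) = 15.88 m
R = ρL/A = (2.50×10^-8)(15.88)/(7.6821e-07) = 0.5169 Ω
R(89 °C) = 0.5169 × (1 + 0.004×69) = 0.660 Ω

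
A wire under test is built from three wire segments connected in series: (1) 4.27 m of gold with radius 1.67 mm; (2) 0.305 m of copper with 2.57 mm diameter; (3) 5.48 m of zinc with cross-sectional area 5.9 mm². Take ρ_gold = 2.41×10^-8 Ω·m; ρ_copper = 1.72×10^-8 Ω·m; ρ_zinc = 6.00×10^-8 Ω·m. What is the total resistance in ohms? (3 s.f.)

0.0685 Ω

Seg 1: A = πr² = π(1.6700e-03 m)² = 8.762e-06 m²
R_1 = (2.41×10^-8)(4.27)/(8.762e-06) = 0.01175 Ω
Seg 2: A = π(d/2)² = π(1.2850e-03 m)² = 5.187e-06 m²
R_2 = (1.72×10^-8)(0.305)/(5.187e-06) = 0.001011 Ω
Seg 3: A = 5.9 mm² = 5.900e-06 m²
R_3 = (6.00×10^-8)(5.48)/(5.900e-06) = 0.05573 Ω
R_total = R_1 + R_2 + R_3 = 0.0685 Ω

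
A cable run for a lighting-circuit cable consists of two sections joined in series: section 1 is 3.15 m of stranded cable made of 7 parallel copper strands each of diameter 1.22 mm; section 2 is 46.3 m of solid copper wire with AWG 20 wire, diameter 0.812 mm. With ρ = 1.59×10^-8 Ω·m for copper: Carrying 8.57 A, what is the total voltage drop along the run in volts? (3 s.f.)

12.2 V

Section 1: A_strand = π(6.1000e-04)² = 1.169e-06 m²; R₁ = ρL/(N·A_s) = (1.59×10^-8)(3.15)/(7×1.169e-06) = 0.006121 Ω
Section 2: A = π(0.812/2 mm)² = π(4.0600e-04 m)² = 5.178e-07 m²
R₂ = (1.59×10^-8)(46.3)/(5.178e-07) = 1.422 Ω
R = R₁ + R₂ = 1.428 Ω
V = IR = 8.57 × 1.428 = 12.2 V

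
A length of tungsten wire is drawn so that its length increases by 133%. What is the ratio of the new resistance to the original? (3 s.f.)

5.43

k = 1 + 133/100 = 2.33; volume constant ⇒ A' = A/k, so R' = k²R.
Factor = 5.43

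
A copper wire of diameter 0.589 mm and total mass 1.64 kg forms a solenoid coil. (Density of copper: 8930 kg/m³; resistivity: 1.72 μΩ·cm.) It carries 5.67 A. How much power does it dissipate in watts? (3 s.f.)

1370 W

ρ = 1.72 μΩ·cm = 1.72×10^-8 Ω·m
A = π(d/2)² = π(2.9450e-04 m)² = 2.7247e-07 m²
L = m/(density·A) = 1.64/(8930×2.7247e-07) = 674 m
R = ρL/A = (1.72×10^-8)(674)/(2.7247e-07) = 42.55 Ω
P = I²R = (5.67)² × 42.55 = 1370 W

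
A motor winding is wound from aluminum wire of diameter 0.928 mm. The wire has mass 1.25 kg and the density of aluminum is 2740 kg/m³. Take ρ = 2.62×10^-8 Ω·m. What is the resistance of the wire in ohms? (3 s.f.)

26.1 Ω

A = π(d/2)² = π(4.6400e-04 m)² = 6.7637e-07 m²
L = m/(density·A) = 1.25/(2740×6.7637e-07) = 674.5 m
R = ρL/A = (2.62×10^-8)(674.5)/(6.7637e-07) = 26.1 Ω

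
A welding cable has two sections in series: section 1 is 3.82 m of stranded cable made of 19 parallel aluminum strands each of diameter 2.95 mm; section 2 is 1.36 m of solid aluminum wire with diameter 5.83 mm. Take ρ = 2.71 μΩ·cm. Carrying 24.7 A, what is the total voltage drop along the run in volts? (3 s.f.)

ρ = 2.71 μΩ·cm = 2.71×10^-8 Ω·m
Section 1: A_strand = π(1.4750e-03)² = 6.835e-06 m²; R₁ = ρL/(N·A_s) = (2.71×10^-8)(3.82)/(19×6.835e-06) = 7.972×10^-4 Ω
Section 2: A = π(d/2)² = π(2.9150e-03 m)² = 2.669e-05 m²
R₂ = (2.71×10^-8)(1.36)/(2.669e-05) = 0.001381 Ω
R = R₁ + R₂ = 0.002178 Ω
V = IR = 24.7 × 0.002178 = 0.0538 V

0.0538 V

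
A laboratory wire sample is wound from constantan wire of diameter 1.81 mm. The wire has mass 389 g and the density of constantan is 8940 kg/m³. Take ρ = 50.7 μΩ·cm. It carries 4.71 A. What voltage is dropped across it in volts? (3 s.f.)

ρ = 50.7 μΩ·cm = 5.07×10^-7 Ω·m
A = π(d/2)² = π(9.0500e-04 m)² = 2.5730e-06 m²
L = m/(density·A) = 0.389/(8940×2.5730e-06) = 16.91 m
R = ρL/A = (5.07×10^-7)(16.91)/(2.5730e-06) = 3.332 Ω
V = IR = 4.71 × 3.332 = 15.7 V

15.7 V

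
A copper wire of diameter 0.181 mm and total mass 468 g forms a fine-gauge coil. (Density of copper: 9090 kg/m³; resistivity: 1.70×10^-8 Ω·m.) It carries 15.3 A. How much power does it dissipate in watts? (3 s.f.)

3.09×10^5 W

A = π(d/2)² = π(9.0500e-05 m)² = 2.5730e-08 m²
L = m/(density·A) = 0.468/(9090×2.5730e-08) = 2001 m
R = ρL/A = (1.70×10^-8)(2001)/(2.5730e-08) = 1322 Ω
P = I²R = (15.3)² × 1322 = 3.09×10^5 W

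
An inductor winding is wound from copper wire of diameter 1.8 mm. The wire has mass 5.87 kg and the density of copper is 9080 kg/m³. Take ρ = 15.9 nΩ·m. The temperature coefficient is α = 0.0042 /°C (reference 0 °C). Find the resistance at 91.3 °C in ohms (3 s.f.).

ρ = 15.9 nΩ·m = 1.59×10^-8 Ω·m
A = π(d/2)² = π(9.0000e-04 m)² = 2.5447e-06 m²
L = m/(density·A) = 5.87/(9080×2.5447e-06) = 254 m
R = ρL/A = (1.59×10^-8)(254)/(2.5447e-06) = 1.587 Ω
R(91.3 °C) = 1.587 × (1 + 0.0042×91.3) = 2.20 Ω

2.20 Ω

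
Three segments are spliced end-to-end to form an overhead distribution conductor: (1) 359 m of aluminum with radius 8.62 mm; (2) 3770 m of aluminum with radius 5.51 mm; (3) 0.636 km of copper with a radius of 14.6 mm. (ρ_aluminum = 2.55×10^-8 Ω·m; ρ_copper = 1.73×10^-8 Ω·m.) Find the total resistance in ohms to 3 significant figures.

Seg 1: A = πr² = π(8.6200e-03 m)² = 2.334e-04 m²
R_1 = (2.55×10^-8)(359)/(2.334e-04) = 0.03922 Ω
Seg 2: A = πr² = π(5.5100e-03 m)² = 9.538e-05 m²
R_2 = (2.55×10^-8)(3770)/(9.538e-05) = 1.008 Ω
Seg 3: A = πr² = π(1.4600e-02 m)² = 6.697e-04 m²
R_3 = (1.73×10^-8)(636)/(6.697e-04) = 0.01643 Ω
R_total = R_1 + R_2 + R_3 = 1.06 Ω

1.06 Ω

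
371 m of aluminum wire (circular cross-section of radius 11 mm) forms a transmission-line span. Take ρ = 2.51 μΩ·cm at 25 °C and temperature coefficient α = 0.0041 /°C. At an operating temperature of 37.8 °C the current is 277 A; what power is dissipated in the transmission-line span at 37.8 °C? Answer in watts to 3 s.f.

ρ = 2.51 μΩ·cm = 2.51×10^-8 Ω·m
A = πr² = π(1.1000e-02 m)² = 3.801e-04 m²
R₍25₎ = ρL/A = (2.51×10^-8)(371)/(3.801e-04) = 0.0245 Ω
R₍37.8₎ = R₍25₎(1 + αΔT) = 0.0245 × (1 + 0.0041×12.8) = 0.02578 Ω
P = I²R = (277)² × 0.02578 = 1980 W

1980 W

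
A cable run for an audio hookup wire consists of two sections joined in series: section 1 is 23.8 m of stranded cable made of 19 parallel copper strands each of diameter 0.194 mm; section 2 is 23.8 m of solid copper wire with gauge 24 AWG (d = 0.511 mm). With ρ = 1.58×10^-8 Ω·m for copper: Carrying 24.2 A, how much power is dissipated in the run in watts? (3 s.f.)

1470 W

Section 1: A_strand = π(9.7000e-05)² = 2.956e-08 m²; R₁ = ρL/(N·A_s) = (1.58×10^-8)(23.8)/(19×2.956e-08) = 0.6696 Ω
Section 2: A = π(0.511/2 mm)² = π(2.5550e-04 m)² = 2.051e-07 m²
R₂ = (1.58×10^-8)(23.8)/(2.051e-07) = 1.834 Ω
R = R₁ + R₂ = 2.503 Ω
P = I²R = (24.2)² × 2.503 = 1470 W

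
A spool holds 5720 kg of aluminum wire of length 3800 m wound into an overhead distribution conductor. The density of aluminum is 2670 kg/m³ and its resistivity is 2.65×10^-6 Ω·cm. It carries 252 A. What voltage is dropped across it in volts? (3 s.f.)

ρ = 2.65×10^-6 Ω·cm = 2.65×10^-8 Ω·m
A = m/(density·L) = 5720/(2670×3800) = 5.6377e-04 m²
R = ρL/A = (2.65×10^-8)(3800)/(5.6377e-04) = 0.1786 Ω
V = IR = 252 × 0.1786 = 45.0 V

45.0 V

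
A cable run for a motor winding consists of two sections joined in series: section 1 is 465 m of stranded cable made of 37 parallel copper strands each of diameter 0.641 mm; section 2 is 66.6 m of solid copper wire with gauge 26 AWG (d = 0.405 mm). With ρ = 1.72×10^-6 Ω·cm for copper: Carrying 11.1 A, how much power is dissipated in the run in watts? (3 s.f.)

ρ = 1.72×10^-6 Ω·cm = 1.72×10^-8 Ω·m
Section 1: A_strand = π(3.2050e-04)² = 3.227e-07 m²; R₁ = ρL/(N·A_s) = (1.72×10^-8)(465)/(37×3.227e-07) = 0.6698 Ω
Section 2: A = π(0.405/2 mm)² = π(2.0250e-04 m)² = 1.288e-07 m²
R₂ = (1.72×10^-8)(66.6)/(1.288e-07) = 8.892 Ω
R = R₁ + R₂ = 9.562 Ω
P = I²R = (11.1)² × 9.562 = 1180 W

1180 W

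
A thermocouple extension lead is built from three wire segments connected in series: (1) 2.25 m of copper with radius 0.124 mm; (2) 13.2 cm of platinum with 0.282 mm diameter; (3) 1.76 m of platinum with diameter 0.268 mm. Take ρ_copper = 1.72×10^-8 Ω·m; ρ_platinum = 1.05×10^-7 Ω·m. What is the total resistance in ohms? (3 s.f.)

4.30 Ω

Seg 1: A = πr² = π(1.2400e-04 m)² = 4.831e-08 m²
R_1 = (1.72×10^-8)(2.25)/(4.831e-08) = 0.8012 Ω
Seg 2: A = π(d/2)² = π(1.4100e-04 m)² = 6.246e-08 m²
R_2 = (1.05×10^-7)(0.132)/(6.246e-08) = 0.2219 Ω
Seg 3: A = π(d/2)² = π(1.3400e-04 m)² = 5.641e-08 m²
R_3 = (1.05×10^-7)(1.76)/(5.641e-08) = 3.276 Ω
R_total = R_1 + R_2 + R_3 = 4.30 Ω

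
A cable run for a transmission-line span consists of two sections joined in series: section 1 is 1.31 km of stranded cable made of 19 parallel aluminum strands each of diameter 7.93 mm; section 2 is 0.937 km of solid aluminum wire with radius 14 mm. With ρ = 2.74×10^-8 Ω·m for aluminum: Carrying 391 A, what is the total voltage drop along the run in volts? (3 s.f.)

31.3 V

Section 1: A_strand = π(3.9650e-03)² = 4.939e-05 m²; R₁ = ρL/(N·A_s) = (2.74×10^-8)(1310)/(19×4.939e-05) = 0.03825 Ω
Section 2: A = πr² = π(1.4000e-02 m)² = 6.158e-04 m²
R₂ = (2.74×10^-8)(937)/(6.158e-04) = 0.0417 Ω
R = R₁ + R₂ = 0.07995 Ω
V = IR = 391 × 0.07995 = 31.3 V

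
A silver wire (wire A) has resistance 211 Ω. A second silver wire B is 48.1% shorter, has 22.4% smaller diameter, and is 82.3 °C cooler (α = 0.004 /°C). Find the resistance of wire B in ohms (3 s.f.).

R ∝ ρL/d² with ρ ∝ (1+αΔT), so R_B/R_A = (1 − 48.1/100) × (1 − 22.4/100)⁻² × (1 − 0.004×82.3)
= 0.519 × 1.661 × 0.6708 = 0.5782
R_B = 0.5782 × 211 = 122 Ω

122 Ω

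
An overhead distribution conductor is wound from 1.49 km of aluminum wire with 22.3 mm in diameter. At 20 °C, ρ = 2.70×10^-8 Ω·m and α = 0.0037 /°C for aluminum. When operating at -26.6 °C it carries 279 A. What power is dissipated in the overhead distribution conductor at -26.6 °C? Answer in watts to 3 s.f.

6640 W

A = π(d/2)² = π(1.1150e-02 m)² = 3.906e-04 m²
R₍20₎ = ρL/A = (2.70×10^-8)(1490)/(3.906e-04) = 0.103 Ω
R₍-26.6₎ = R₍20₎(1 + αΔT) = 0.103 × (1 + 0.0037×-46.6) = 0.08524 Ω
P = I²R = (279)² × 0.08524 = 6640 W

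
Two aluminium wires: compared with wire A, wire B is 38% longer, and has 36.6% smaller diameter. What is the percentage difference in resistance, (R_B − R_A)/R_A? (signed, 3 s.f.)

R ∝ L/d², so R_B/R_A = (1 + 38/100) × (1 − 36.6/100)⁻²
= 1.38 × 2.488 = 3.433
(R_B − R_A)/R_A = 3.433 − 1 = 243%

243%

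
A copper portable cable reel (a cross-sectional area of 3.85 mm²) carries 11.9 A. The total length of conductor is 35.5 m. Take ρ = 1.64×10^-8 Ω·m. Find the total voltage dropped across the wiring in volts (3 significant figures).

A = 3.85 mm² = 3.850e-06 m²
R = ρL/A = (1.64×10^-8)(35.5)/(3.850e-06) = 0.1512 Ω
V = IR = 11.9 × 0.1512 = 1.80 V

1.80 V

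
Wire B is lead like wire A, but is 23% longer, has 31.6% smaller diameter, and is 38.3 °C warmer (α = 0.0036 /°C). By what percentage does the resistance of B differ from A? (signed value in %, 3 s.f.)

R ∝ ρL/d² with ρ ∝ (1+αΔT), so R_B/R_A = (1 + 23/100) × (1 − 31.6/100)⁻² × (1 + 0.0036×38.3)
= 1.23 × 2.137 × 1.138 = 2.991
(R_B − R_A)/R_A = 2.991 − 1 = 199%

199%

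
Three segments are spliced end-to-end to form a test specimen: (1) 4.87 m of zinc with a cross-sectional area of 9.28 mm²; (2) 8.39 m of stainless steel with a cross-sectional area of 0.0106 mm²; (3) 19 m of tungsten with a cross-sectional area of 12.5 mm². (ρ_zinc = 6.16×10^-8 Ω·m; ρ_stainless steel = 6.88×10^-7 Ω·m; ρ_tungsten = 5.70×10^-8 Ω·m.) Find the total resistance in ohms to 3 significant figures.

Seg 1: A = 9.28 mm² = 9.280e-06 m²
R_1 = (6.16×10^-8)(4.87)/(9.280e-06) = 0.03233 Ω
Seg 2: A = 0.0106 mm² = 1.060e-08 m²
R_2 = (6.88×10^-7)(8.39)/(1.060e-08) = 544.6 Ω
Seg 3: A = 12.5 mm² = 1.250e-05 m²
R_3 = (5.70×10^-8)(19)/(1.250e-05) = 0.08664 Ω
R_total = R_1 + R_2 + R_3 = 545 Ω

545 Ω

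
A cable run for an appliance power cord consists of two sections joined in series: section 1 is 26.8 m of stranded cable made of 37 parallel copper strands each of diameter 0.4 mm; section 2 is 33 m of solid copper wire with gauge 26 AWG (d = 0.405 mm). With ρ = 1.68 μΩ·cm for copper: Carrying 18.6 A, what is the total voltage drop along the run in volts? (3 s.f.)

ρ = 1.68 μΩ·cm = 1.68×10^-8 Ω·m
Section 1: A_strand = π(2.0000e-04)² = 1.257e-07 m²; R₁ = ρL/(N·A_s) = (1.68×10^-8)(26.8)/(37×1.257e-07) = 0.09684 Ω
Section 2: A = π(0.405/2 mm)² = π(2.0250e-04 m)² = 1.288e-07 m²
R₂ = (1.68×10^-8)(33)/(1.288e-07) = 4.304 Ω
R = R₁ + R₂ = 4.4 Ω
V = IR = 18.6 × 4.4 = 81.8 V

81.8 V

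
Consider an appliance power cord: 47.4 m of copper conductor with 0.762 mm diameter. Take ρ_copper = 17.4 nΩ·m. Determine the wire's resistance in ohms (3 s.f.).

ρ = 17.4 nΩ·m = 1.74×10^-8 Ω·m
A = π(d/2)² = π(3.8100e-04 m)² = 4.560e-07 m²
R = ρL/A = (1.74×10^-8)(47.4 m)/(4.560e-07 m²) = 1.81 Ω

1.81 Ω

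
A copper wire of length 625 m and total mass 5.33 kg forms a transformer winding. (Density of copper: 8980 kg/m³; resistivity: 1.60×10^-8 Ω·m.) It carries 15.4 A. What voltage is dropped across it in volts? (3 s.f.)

162 V

A = m/(density·L) = 5.33/(8980×625) = 9.4967e-07 m²
R = ρL/A = (1.60×10^-8)(625)/(9.4967e-07) = 10.53 Ω
V = IR = 15.4 × 10.53 = 162 V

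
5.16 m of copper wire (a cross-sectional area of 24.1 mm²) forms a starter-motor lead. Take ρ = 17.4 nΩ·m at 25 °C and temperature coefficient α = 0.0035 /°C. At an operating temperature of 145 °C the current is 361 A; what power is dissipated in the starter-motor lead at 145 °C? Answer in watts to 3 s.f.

689 W

ρ = 17.4 nΩ·m = 1.74×10^-8 Ω·m
A = 24.1 mm² = 2.410e-05 m²
R₍25₎ = ρL/A = (1.74×10^-8)(5.16)/(2.410e-05) = 0.003725 Ω
R₍145₎ = R₍25₎(1 + αΔT) = 0.003725 × (1 + 0.0035×120) = 0.00529 Ω
P = I²R = (361)² × 0.00529 = 689 W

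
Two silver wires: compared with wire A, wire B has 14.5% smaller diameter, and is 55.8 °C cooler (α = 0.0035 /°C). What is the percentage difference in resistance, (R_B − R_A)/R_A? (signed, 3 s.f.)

10.1%

R ∝ ρL/d² with ρ ∝ (1+αΔT), so R_B/R_A = (1 − 14.5/100)⁻² × (1 − 0.0035×55.8)
= 1.368 × 0.8047 = 1.101
(R_B − R_A)/R_A = 1.101 − 1 = 10.1%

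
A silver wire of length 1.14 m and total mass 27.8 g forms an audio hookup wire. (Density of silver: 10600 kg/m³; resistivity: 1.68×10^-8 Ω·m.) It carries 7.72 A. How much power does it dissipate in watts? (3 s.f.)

0.496 W

A = m/(density·L) = 0.0278/(10600×1.14) = 2.3006e-06 m²
R = ρL/A = (1.68×10^-8)(1.14)/(2.3006e-06) = 0.008325 Ω
P = I²R = (7.72)² × 0.008325 = 0.496 W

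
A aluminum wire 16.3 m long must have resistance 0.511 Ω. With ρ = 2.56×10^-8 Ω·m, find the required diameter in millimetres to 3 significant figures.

A = ρL/R = (2.56×10^-8)(16.3)/(0.511) = 8.166e-07 m²
d = 2√(A/π) = 1.020e-03 m = 1.02 mm

1.02 mm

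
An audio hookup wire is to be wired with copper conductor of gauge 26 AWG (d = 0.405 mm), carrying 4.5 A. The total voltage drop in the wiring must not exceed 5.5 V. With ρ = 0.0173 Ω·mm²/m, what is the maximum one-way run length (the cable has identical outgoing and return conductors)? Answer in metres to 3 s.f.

4.55 m

ρ = 0.0173 Ω·mm²/m = 1.73×10^-8 Ω·m
A = π(0.405/2 mm)² = π(2.0250e-04 m)² = 1.288e-07 m²
L_max = V_max·A/(2·ρI) = (5.5)(1.288e-07)/(2×1.73×10^-8×4.5) = 4.55 m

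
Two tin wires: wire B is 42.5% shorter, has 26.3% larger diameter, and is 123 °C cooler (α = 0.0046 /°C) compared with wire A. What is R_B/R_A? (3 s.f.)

0.157

R ∝ ρL/d² with ρ ∝ (1+αΔT), so R_B/R_A = (1 − 42.5/100) × (1 + 26.3/100)⁻² × (1 − 0.0046×123)
= 0.575 × 0.6269 × 0.4342 = 0.157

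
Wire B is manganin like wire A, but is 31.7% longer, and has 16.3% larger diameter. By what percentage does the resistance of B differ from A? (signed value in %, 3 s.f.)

-2.63%

R ∝ L/d², so R_B/R_A = (1 + 31.7/100) × (1 + 16.3/100)⁻²
= 1.317 × 0.7393 = 0.9737
(R_B − R_A)/R_A = 0.9737 − 1 = -2.63%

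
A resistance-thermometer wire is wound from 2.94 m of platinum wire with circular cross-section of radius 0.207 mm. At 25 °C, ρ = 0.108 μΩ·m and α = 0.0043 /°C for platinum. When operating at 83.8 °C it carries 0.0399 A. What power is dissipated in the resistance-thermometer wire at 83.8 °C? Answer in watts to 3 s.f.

ρ = 0.108 μΩ·m = 1.08×10^-7 Ω·m
A = πr² = π(2.0700e-04 m)² = 1.346e-07 m²
R₍25₎ = ρL/A = (1.08×10^-7)(2.94)/(1.346e-07) = 2.359 Ω
R₍83.8₎ = R₍25₎(1 + αΔT) = 2.359 × (1 + 0.0043×58.8) = 2.955 Ω
P = I²R = (0.0399)² × 2.955 = 0.00470 W

0.00470 W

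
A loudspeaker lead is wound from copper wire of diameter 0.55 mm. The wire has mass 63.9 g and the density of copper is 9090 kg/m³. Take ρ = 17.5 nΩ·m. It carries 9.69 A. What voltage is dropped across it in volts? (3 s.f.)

ρ = 17.5 nΩ·m = 1.75×10^-8 Ω·m
A = π(d/2)² = π(2.7500e-04 m)² = 2.3758e-07 m²
L = m/(density·A) = 0.0639/(9090×2.3758e-07) = 29.59 m
R = ρL/A = (1.75×10^-8)(29.59)/(2.3758e-07) = 2.179 Ω
V = IR = 9.69 × 2.179 = 21.1 V

21.1 V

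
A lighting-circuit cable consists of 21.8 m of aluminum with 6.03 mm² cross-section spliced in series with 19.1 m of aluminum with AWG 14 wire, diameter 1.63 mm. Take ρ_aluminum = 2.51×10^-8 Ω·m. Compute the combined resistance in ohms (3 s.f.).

0.320 Ω

Segment 1: A = 6.03 mm² = 6.030e-06 m²
R₁ = ρL/A = (2.51×10^-8)(21.8)/(6.030e-06) = 0.09074 Ω
Segment 2: A = π(1.63/2 mm)² = π(8.1500e-04 m)² = 2.087e-06 m²
R₂ = (2.51×10^-8)(19.1)/(2.087e-06) = 0.2297 Ω
R = R₁ + R₂ = 0.320 Ω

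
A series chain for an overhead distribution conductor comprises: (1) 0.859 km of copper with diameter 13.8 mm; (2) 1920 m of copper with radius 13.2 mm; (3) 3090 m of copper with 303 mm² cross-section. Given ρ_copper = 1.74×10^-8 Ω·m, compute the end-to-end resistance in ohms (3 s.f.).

0.338 Ω

Seg 1: A = π(d/2)² = π(6.9000e-03 m)² = 1.496e-04 m²
R_1 = (1.74×10^-8)(859)/(1.496e-04) = 0.09993 Ω
Seg 2: A = πr² = π(1.3200e-02 m)² = 5.474e-04 m²
R_2 = (1.74×10^-8)(1920)/(5.474e-04) = 0.06103 Ω
Seg 3: A = 303 mm² = 3.030e-04 m²
R_3 = (1.74×10^-8)(3090)/(3.030e-04) = 0.1774 Ω
R_total = R_1 + R_2 + R_3 = 0.338 Ω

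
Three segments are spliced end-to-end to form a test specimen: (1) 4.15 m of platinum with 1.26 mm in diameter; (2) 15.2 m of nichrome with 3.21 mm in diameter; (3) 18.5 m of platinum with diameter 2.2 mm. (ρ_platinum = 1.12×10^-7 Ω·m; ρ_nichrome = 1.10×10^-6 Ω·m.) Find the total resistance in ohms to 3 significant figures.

2.98 Ω

Seg 1: A = π(d/2)² = π(6.3000e-04 m)² = 1.247e-06 m²
R_1 = (1.12×10^-7)(4.15)/(1.247e-06) = 0.3728 Ω
Seg 2: A = π(d/2)² = π(1.6050e-03 m)² = 8.093e-06 m²
R_2 = (1.10×10^-6)(15.2)/(8.093e-06) = 2.066 Ω
Seg 3: A = π(d/2)² = π(1.1000e-03 m)² = 3.801e-06 m²
R_3 = (1.12×10^-7)(18.5)/(3.801e-06) = 0.5451 Ω
R_total = R_1 + R_2 + R_3 = 2.98 Ω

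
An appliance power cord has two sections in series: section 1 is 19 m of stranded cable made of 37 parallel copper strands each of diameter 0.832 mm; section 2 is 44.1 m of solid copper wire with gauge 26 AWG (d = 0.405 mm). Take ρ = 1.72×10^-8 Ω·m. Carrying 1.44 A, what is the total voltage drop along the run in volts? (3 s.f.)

Section 1: A_strand = π(4.1600e-04)² = 5.437e-07 m²; R₁ = ρL/(N·A_s) = (1.72×10^-8)(19)/(37×5.437e-07) = 0.01625 Ω
Section 2: A = π(0.405/2 mm)² = π(2.0250e-04 m)² = 1.288e-07 m²
R₂ = (1.72×10^-8)(44.1)/(1.288e-07) = 5.888 Ω
R = R₁ + R₂ = 5.904 Ω
V = IR = 1.44 × 5.904 = 8.50 V

8.50 V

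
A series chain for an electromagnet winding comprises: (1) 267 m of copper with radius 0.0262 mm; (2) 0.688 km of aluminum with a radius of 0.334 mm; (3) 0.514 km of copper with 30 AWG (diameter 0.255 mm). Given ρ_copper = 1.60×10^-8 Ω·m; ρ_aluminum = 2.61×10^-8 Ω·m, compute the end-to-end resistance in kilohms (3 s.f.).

2.19 kΩ

Seg 1: A = πr² = π(2.6200e-05 m)² = 2.157e-09 m²
R_1 = (1.60×10^-8)(267)/(2.157e-09) = 1981 Ω
Seg 2: A = πr² = π(3.3400e-04 m)² = 3.505e-07 m²
R_2 = (2.61×10^-8)(688)/(3.505e-07) = 51.24 Ω
Seg 3: A = π(0.255/2 mm)² = π(1.2750e-04 m)² = 5.107e-08 m²
R_3 = (1.60×10^-8)(514)/(5.107e-08) = 161 Ω
R_total = R_1 + R_2 + R_3 = 2.19 kΩ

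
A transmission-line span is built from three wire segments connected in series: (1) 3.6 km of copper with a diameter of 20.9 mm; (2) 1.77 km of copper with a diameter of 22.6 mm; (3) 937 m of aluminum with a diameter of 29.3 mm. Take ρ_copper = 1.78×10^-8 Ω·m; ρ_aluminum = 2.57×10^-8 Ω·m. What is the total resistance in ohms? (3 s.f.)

0.301 Ω

Seg 1: A = π(d/2)² = π(1.0450e-02 m)² = 3.431e-04 m²
R_1 = (1.78×10^-8)(3600)/(3.431e-04) = 0.1868 Ω
Seg 2: A = π(d/2)² = π(1.1300e-02 m)² = 4.011e-04 m²
R_2 = (1.78×10^-8)(1770)/(4.011e-04) = 0.07854 Ω
Seg 3: A = π(d/2)² = π(1.4650e-02 m)² = 6.743e-04 m²
R_3 = (2.57×10^-8)(937)/(6.743e-04) = 0.03571 Ω
R_total = R_1 + R_2 + R_3 = 0.301 Ω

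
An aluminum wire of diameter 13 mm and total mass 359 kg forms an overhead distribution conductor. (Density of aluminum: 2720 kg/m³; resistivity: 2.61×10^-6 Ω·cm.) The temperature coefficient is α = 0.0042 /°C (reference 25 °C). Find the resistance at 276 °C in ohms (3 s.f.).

0.402 Ω

ρ = 2.61×10^-6 Ω·cm = 2.61×10^-8 Ω·m
A = π(d/2)² = π(6.5000e-03 m)² = 1.3273e-04 m²
L = m/(density·A) = 359/(2720×1.3273e-04) = 994.4 m
R = ρL/A = (2.61×10^-8)(994.4)/(1.3273e-04) = 0.1955 Ω
R(276 °C) = 0.1955 × (1 + 0.0042×251) = 0.402 Ω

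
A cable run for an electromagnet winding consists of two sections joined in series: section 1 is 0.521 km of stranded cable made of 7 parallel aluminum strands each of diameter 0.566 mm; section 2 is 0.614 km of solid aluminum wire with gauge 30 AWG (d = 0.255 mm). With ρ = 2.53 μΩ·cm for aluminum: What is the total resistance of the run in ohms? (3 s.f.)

ρ = 2.53 μΩ·cm = 2.53×10^-8 Ω·m
Section 1: A_strand = π(2.8300e-04)² = 2.516e-07 m²; R₁ = ρL/(N·A_s) = (2.53×10^-8)(521)/(7×2.516e-07) = 7.484 Ω
Section 2: A = π(0.255/2 mm)² = π(1.2750e-04 m)² = 5.107e-08 m²
R₂ = (2.53×10^-8)(614)/(5.107e-08) = 304.2 Ω
R = R₁ + R₂ = 312 Ω

312 Ω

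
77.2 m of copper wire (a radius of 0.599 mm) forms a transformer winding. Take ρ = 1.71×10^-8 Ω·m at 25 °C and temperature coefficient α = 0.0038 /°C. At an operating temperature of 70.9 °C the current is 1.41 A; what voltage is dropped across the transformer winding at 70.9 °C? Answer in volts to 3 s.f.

A = πr² = π(5.9900e-04 m)² = 1.127e-06 m²
R₍25₎ = ρL/A = (1.71×10^-8)(77.2)/(1.127e-06) = 1.171 Ω
R₍70.9₎ = R₍25₎(1 + αΔT) = 1.171 × (1 + 0.0038×45.9) = 1.375 Ω
V = IR = 1.41 × 1.375 = 1.94 V

1.94 V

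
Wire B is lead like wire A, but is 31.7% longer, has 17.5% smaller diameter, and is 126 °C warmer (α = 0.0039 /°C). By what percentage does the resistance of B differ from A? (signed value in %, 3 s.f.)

189%

R ∝ ρL/d² with ρ ∝ (1+αΔT), so R_B/R_A = (1 + 31.7/100) × (1 − 17.5/100)⁻² × (1 + 0.0039×126)
= 1.317 × 1.469 × 1.491 = 2.886
(R_B − R_A)/R_A = 2.886 − 1 = 189%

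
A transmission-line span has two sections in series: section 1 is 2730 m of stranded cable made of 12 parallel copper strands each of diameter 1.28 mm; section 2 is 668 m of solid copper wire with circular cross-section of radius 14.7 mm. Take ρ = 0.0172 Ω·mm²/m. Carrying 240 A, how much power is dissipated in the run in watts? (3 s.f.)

1.76×10^5 W

ρ = 0.0172 Ω·mm²/m = 1.72×10^-8 Ω·m
Section 1: A_strand = π(6.4000e-04)² = 1.287e-06 m²; R₁ = ρL/(N·A_s) = (1.72×10^-8)(2730)/(12×1.287e-06) = 3.041 Ω
Section 2: A = πr² = π(1.4700e-02 m)² = 6.789e-04 m²
R₂ = (1.72×10^-8)(668)/(6.789e-04) = 0.01692 Ω
R = R₁ + R₂ = 3.058 Ω
P = I²R = (240)² × 3.058 = 1.76×10^5 W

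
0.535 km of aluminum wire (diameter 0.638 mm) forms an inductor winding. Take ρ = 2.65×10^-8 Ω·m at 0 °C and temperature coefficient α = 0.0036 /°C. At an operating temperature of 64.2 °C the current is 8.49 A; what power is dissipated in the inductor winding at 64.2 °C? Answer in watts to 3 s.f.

3940 W

A = π(d/2)² = π(3.1900e-04 m)² = 3.197e-07 m²
R₍0₎ = ρL/A = (2.65×10^-8)(535)/(3.197e-07) = 44.35 Ω
R₍64.2₎ = R₍0₎(1 + αΔT) = 44.35 × (1 + 0.0036×64.2) = 54.6 Ω
P = I²R = (8.49)² × 54.6 = 3940 W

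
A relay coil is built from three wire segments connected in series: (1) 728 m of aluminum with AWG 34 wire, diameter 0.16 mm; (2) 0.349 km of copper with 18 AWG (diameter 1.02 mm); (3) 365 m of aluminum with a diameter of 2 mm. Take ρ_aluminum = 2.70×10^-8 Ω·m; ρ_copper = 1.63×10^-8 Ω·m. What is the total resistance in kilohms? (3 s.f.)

Seg 1: A = π(0.16/2 mm)² = π(8.0000e-05 m)² = 2.011e-08 m²
R_1 = (2.70×10^-8)(728)/(2.011e-08) = 977.6 Ω
Seg 2: A = π(1.02/2 mm)² = π(5.1000e-04 m)² = 8.171e-07 m²
R_2 = (1.63×10^-8)(349)/(8.171e-07) = 6.962 Ω
Seg 3: A = π(d/2)² = π(1.0000e-03 m)² = 3.142e-06 m²
R_3 = (2.70×10^-8)(365)/(3.142e-06) = 3.137 Ω
R_total = R_1 + R_2 + R_3 = 0.988 kΩ

0.988 kΩ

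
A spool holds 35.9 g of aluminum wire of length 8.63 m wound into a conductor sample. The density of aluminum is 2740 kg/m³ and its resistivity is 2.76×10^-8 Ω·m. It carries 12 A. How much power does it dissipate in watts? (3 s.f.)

22.6 W

A = m/(density·L) = 0.0359/(2740×8.63) = 1.5182e-06 m²
R = ρL/A = (2.76×10^-8)(8.63)/(1.5182e-06) = 0.1569 Ω
P = I²R = (12)² × 0.1569 = 22.6 W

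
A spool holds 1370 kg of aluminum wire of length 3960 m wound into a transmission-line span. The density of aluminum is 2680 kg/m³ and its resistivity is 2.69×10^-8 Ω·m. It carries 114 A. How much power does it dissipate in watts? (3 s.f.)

A = m/(density·L) = 1370/(2680×3960) = 1.2909e-04 m²
R = ρL/A = (2.69×10^-8)(3960)/(1.2909e-04) = 0.8252 Ω
P = I²R = (114)² × 0.8252 = 10700 W

10700 W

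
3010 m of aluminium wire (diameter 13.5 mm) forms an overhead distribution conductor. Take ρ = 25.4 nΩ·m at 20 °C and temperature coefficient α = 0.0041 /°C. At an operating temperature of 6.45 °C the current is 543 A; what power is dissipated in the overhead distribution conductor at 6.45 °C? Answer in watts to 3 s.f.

1.49×10^5 W

ρ = 25.4 nΩ·m = 2.54×10^-8 Ω·m
A = π(d/2)² = π(6.7500e-03 m)² = 1.431e-04 m²
R₍20₎ = ρL/A = (2.54×10^-8)(3010)/(1.431e-04) = 0.5341 Ω
R₍6.45₎ = R₍20₎(1 + αΔT) = 0.5341 × (1 + 0.0041×-13.6) = 0.5045 Ω
P = I²R = (543)² × 0.5045 = 1.49×10^5 W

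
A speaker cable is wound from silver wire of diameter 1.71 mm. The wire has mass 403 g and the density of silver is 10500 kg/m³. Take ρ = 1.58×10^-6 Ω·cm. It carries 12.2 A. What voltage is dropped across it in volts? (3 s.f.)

ρ = 1.58×10^-6 Ω·cm = 1.58×10^-8 Ω·m
A = π(d/2)² = π(8.5500e-04 m)² = 2.2966e-06 m²
L = m/(density·A) = 0.403/(10500×2.2966e-06) = 16.71 m
R = ρL/A = (1.58×10^-8)(16.71)/(2.2966e-06) = 0.115 Ω
V = IR = 12.2 × 0.115 = 1.40 V

1.40 V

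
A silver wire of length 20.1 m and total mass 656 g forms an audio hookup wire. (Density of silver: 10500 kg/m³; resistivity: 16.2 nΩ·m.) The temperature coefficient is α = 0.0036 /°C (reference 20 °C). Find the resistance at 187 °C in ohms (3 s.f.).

0.168 Ω

ρ = 16.2 nΩ·m = 1.62×10^-8 Ω·m
A = m/(density·L) = 0.656/(10500×20.1) = 3.1083e-06 m²
R = ρL/A = (1.62×10^-8)(20.1)/(3.1083e-06) = 0.1048 Ω
R(187 °C) = 0.1048 × (1 + 0.0036×167) = 0.168 Ω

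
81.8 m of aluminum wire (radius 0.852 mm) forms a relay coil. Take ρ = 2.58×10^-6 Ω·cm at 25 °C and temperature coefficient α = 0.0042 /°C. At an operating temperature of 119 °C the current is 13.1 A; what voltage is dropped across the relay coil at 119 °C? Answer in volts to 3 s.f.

16.9 V

ρ = 2.58×10^-6 Ω·cm = 2.58×10^-8 Ω·m
A = πr² = π(8.5200e-04 m)² = 2.280e-06 m²
R₍25₎ = ρL/A = (2.58×10^-8)(81.8)/(2.280e-06) = 0.9254 Ω
R₍119₎ = R₍25₎(1 + αΔT) = 0.9254 × (1 + 0.0042×94) = 1.291 Ω
V = IR = 13.1 × 1.291 = 16.9 V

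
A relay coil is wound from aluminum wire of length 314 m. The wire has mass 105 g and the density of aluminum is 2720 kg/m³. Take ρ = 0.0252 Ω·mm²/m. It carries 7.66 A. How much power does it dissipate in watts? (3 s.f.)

3780 W

ρ = 0.0252 Ω·mm²/m = 2.52×10^-8 Ω·m
A = m/(density·L) = 0.105/(2720×314) = 1.2294e-07 m²
R = ρL/A = (2.52×10^-8)(314)/(1.2294e-07) = 64.36 Ω
P = I²R = (7.66)² × 64.36 = 3780 W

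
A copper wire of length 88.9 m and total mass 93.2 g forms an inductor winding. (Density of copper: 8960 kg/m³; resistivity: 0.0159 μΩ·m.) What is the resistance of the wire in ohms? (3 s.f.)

ρ = 0.0159 μΩ·m = 1.59×10^-8 Ω·m
A = m/(density·L) = 0.0932/(8960×88.9) = 1.1701e-07 m²
R = ρL/A = (1.59×10^-8)(88.9)/(1.1701e-07) = 12.1 Ω

12.1 Ω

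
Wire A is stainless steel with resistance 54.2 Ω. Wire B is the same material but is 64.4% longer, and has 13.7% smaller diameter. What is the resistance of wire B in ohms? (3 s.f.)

120 Ω

R ∝ L/d², so R_B/R_A = (1 + 64.4/100) × (1 − 13.7/100)⁻²
= 1.644 × 1.343 = 2.207
R_B = 2.207 × 54.2 = 120 Ω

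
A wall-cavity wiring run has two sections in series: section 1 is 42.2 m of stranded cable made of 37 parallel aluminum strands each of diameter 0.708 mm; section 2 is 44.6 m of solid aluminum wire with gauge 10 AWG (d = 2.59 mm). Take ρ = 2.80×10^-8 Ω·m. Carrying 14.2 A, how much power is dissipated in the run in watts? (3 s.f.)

Section 1: A_strand = π(3.5400e-04)² = 3.937e-07 m²; R₁ = ρL/(N·A_s) = (2.80×10^-8)(42.2)/(37×3.937e-07) = 0.08112 Ω
Section 2: A = π(2.59/2 mm)² = π(1.2950e-03 m)² = 5.269e-06 m²
R₂ = (2.80×10^-8)(44.6)/(5.269e-06) = 0.237 Ω
R = R₁ + R₂ = 0.3181 Ω
P = I²R = (14.2)² × 0.3181 = 64.2 W

64.2 W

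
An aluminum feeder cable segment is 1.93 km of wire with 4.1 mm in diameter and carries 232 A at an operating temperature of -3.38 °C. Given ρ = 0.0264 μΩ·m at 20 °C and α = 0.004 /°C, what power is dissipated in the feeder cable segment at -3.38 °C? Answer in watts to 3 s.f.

1.88×10^5 W

ρ = 0.0264 μΩ·m = 2.64×10^-8 Ω·m
A = π(d/2)² = π(2.0500e-03 m)² = 1.320e-05 m²
R₍20₎ = ρL/A = (2.64×10^-8)(1930)/(1.320e-05) = 3.859 Ω
R₍-3.38₎ = R₍20₎(1 + αΔT) = 3.859 × (1 + 0.004×-23.4) = 3.498 Ω
P = I²R = (232)² × 3.498 = 1.88×10^5 W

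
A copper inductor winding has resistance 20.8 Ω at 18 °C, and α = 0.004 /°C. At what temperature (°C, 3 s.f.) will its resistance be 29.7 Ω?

R = R₀(1 + α(T − T₀)) ⇒ T = T₀ + (R/R₀ − 1)/α
T = 18 + (29.7/20.8 − 1)/0.004 = 18 + (0.4279)/0.004 = 125 °C

125 °C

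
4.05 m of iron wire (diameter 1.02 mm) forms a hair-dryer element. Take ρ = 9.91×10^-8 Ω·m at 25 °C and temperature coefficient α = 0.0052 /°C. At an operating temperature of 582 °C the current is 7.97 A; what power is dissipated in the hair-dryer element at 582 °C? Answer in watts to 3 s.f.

122 W

A = π(d/2)² = π(5.1000e-04 m)² = 8.171e-07 m²
R₍25₎ = ρL/A = (9.91×10^-8)(4.05)/(8.171e-07) = 0.4912 Ω
R₍582₎ = R₍25₎(1 + αΔT) = 0.4912 × (1 + 0.0052×557) = 1.914 Ω
P = I²R = (7.97)² × 1.914 = 122 W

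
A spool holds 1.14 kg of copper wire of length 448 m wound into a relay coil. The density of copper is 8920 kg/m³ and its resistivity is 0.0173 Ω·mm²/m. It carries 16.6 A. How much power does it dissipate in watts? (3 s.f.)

7490 W

ρ = 0.0173 Ω·mm²/m = 1.73×10^-8 Ω·m
A = m/(density·L) = 1.14/(8920×448) = 2.8527e-07 m²
R = ρL/A = (1.73×10^-8)(448)/(2.8527e-07) = 27.17 Ω
P = I²R = (16.6)² × 27.17 = 7490 W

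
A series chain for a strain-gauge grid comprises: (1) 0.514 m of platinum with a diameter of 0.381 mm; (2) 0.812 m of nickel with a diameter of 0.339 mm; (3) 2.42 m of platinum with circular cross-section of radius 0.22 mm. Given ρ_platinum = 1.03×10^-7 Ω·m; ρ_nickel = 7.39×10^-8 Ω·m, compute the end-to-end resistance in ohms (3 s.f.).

2.77 Ω

Seg 1: A = π(d/2)² = π(1.9050e-04 m)² = 1.140e-07 m²
R_1 = (1.03×10^-7)(0.514)/(1.140e-07) = 0.4644 Ω
Seg 2: A = π(d/2)² = π(1.6950e-04 m)² = 9.026e-08 m²
R_2 = (7.39×10^-8)(0.812)/(9.026e-08) = 0.6648 Ω
Seg 3: A = πr² = π(2.2000e-04 m)² = 1.521e-07 m²
R_3 = (1.03×10^-7)(2.42)/(1.521e-07) = 1.639 Ω
R_total = R_1 + R_2 + R_3 = 2.77 Ω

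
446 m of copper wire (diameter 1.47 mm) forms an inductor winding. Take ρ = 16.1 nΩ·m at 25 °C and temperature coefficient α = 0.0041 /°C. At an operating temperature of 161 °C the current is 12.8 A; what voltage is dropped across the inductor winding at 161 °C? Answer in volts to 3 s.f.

ρ = 16.1 nΩ·m = 1.61×10^-8 Ω·m
A = π(d/2)² = π(7.3500e-04 m)² = 1.697e-06 m²
R₍25₎ = ρL/A = (1.61×10^-8)(446)/(1.697e-06) = 4.231 Ω
R₍161₎ = R₍25₎(1 + αΔT) = 4.231 × (1 + 0.0041×136) = 6.59 Ω
V = IR = 12.8 × 6.59 = 84.4 V

84.4 V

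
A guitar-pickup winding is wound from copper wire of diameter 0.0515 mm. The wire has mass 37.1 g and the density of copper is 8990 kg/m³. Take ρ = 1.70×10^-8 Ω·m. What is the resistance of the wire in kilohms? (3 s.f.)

16.2 kΩ

A = π(d/2)² = π(2.5750e-05 m)² = 2.0831e-09 m²
L = m/(density·A) = 0.0371/(8990×2.0831e-09) = 1981 m
R = ρL/A = (1.70×10^-8)(1981)/(2.0831e-09) = 16.2 kΩ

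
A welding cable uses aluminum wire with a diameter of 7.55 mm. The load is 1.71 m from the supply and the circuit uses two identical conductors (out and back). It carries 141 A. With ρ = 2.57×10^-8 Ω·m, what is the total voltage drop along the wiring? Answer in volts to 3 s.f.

A = π(d/2)² = π(3.7750e-03 m)² = 4.477e-05 m²
Total conductor length (both ways) L = 2 × 1.71 = 3.42 m
R = ρL/A = (2.57×10^-8)(3.42)/(4.477e-05) = 0.001963 Ω
V = IR = 141 × 0.001963 = 0.277 V

0.277 V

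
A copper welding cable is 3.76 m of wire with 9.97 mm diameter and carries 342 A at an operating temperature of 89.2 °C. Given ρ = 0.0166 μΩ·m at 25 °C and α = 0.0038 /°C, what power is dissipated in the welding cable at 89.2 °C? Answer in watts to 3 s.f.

ρ = 0.0166 μΩ·m = 1.66×10^-8 Ω·m
A = π(d/2)² = π(4.9850e-03 m)² = 7.807e-05 m²
R₍25₎ = ρL/A = (1.66×10^-8)(3.76)/(7.807e-05) = 7.995×10^-4 Ω
R₍89.2₎ = R₍25₎(1 + αΔT) = 7.995×10^-4 × (1 + 0.0038×64.2) = 9.945×10^-4 Ω
P = I²R = (342)² × 9.945×10^-4 = 116 W

116 W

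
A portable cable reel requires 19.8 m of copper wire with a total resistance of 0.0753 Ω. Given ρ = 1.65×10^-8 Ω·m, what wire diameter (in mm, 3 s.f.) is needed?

A = ρL/R = (1.65×10^-8)(19.8)/(0.0753) = 4.339e-06 m²
d = 2√(A/π) = 2.350e-03 m = 2.35 mm

2.35 mm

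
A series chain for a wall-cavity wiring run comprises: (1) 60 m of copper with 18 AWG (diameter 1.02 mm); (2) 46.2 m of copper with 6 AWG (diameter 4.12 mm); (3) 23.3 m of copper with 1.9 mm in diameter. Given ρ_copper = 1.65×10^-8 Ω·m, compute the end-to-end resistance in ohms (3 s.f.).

Seg 1: A = π(1.02/2 mm)² = π(5.1000e-04 m)² = 8.171e-07 m²
R_1 = (1.65×10^-8)(60)/(8.171e-07) = 1.212 Ω
Seg 2: A = π(4.12/2 mm)² = π(2.0600e-03 m)² = 1.333e-05 m²
R_2 = (1.65×10^-8)(46.2)/(1.333e-05) = 0.05718 Ω
Seg 3: A = π(d/2)² = π(9.5000e-04 m)² = 2.835e-06 m²
R_3 = (1.65×10^-8)(23.3)/(2.835e-06) = 0.1356 Ω
R_total = R_1 + R_2 + R_3 = 1.40 Ω

1.40 Ω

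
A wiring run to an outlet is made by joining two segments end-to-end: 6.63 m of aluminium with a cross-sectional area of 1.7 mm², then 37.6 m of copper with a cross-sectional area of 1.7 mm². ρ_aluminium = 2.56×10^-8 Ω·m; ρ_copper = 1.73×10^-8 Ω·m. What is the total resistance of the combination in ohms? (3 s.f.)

0.482 Ω

Segment 1: A = 1.7 mm² = 1.700e-06 m²
R₁ = ρL/A = (2.56×10^-8)(6.63)/(1.700e-06) = 0.09984 Ω
R₂ = (1.73×10^-8)(37.6)/(1.700e-06) = 0.3826 Ω
R = R₁ + R₂ = 0.482 Ω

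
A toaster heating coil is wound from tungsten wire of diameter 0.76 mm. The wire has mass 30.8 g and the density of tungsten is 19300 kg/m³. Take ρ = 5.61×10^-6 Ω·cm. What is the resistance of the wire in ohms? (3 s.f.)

0.435 Ω

ρ = 5.61×10^-6 Ω·cm = 5.61×10^-8 Ω·m
A = π(d/2)² = π(3.8000e-04 m)² = 4.5365e-07 m²
L = m/(density·A) = 0.0308/(19300×4.5365e-07) = 3.518 m
R = ρL/A = (5.61×10^-8)(3.518)/(4.5365e-07) = 0.435 Ω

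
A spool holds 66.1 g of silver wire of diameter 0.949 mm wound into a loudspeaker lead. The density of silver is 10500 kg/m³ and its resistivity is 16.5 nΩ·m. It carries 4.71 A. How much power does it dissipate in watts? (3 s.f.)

ρ = 16.5 nΩ·m = 1.65×10^-8 Ω·m
A = π(d/2)² = π(4.7450e-04 m)² = 7.0733e-07 m²
L = m/(density·A) = 0.0661/(10500×7.0733e-07) = 8.9 m
R = ρL/A = (1.65×10^-8)(8.9)/(7.0733e-07) = 0.2076 Ω
P = I²R = (4.71)² × 0.2076 = 4.61 W

4.61 W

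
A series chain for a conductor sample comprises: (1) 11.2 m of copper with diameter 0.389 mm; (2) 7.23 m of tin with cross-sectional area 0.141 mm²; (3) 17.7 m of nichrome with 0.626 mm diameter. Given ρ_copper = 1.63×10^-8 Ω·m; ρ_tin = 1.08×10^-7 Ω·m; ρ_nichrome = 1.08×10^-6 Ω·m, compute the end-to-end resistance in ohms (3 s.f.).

69.2 Ω

Seg 1: A = π(d/2)² = π(1.9450e-04 m)² = 1.188e-07 m²
R_1 = (1.63×10^-8)(11.2)/(1.188e-07) = 1.536 Ω
Seg 2: A = 0.141 mm² = 1.410e-07 m²
R_2 = (1.08×10^-7)(7.23)/(1.410e-07) = 5.538 Ω
Seg 3: A = π(d/2)² = π(3.1300e-04 m)² = 3.078e-07 m²
R_3 = (1.08×10^-6)(17.7)/(3.078e-07) = 62.11 Ω
R_total = R_1 + R_2 + R_3 = 69.2 Ω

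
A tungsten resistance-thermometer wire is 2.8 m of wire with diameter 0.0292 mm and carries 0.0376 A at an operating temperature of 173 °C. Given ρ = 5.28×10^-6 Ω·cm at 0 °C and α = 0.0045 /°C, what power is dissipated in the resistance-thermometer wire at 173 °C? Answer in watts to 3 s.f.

ρ = 5.28×10^-6 Ω·cm = 5.28×10^-8 Ω·m
A = π(d/2)² = π(1.4600e-05 m)² = 6.697e-10 m²
R₍0₎ = ρL/A = (5.28×10^-8)(2.8)/(6.697e-10) = 220.8 Ω
R₍173₎ = R₍0₎(1 + αΔT) = 220.8 × (1 + 0.0045×173) = 392.6 Ω
P = I²R = (0.0376)² × 392.6 = 0.555 W

0.555 W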